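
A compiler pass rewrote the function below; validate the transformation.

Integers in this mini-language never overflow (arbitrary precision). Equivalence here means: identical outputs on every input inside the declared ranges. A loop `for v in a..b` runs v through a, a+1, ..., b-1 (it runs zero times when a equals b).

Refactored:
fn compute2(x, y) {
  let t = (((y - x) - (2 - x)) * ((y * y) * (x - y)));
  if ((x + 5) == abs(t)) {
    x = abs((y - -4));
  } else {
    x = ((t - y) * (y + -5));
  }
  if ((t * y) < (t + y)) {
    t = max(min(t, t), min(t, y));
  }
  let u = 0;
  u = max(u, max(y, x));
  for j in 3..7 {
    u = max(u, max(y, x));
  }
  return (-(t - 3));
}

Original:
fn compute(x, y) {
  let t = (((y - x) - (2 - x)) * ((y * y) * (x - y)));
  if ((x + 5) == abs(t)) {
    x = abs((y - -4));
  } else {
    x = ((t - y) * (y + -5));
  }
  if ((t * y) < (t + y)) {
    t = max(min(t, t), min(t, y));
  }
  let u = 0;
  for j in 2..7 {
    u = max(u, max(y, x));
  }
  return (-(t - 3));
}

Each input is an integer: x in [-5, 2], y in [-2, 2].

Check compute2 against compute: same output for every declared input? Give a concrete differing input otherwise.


Equivalent — the differences include min/max/abs usage differs; also statement counts differ; also loop structure differs, yet no declared input distinguishes the two.
As a probe, take x=-2, y=2: compute runs t = 0; ((x + 5) == abs(t)) -> false; x = 6; ((t * y) < (t + y)) -> true; t = 0; u = 0; [j=2]; u = 6; [j=3]; u = 6; [j=4]; u = 6; [j=5]; u = 6; [j=6]; u = 6; return 3; compute2 runs t = 0; ((x + 5) == abs(t)) -> false; x = 6; ((t * y) < (t + y)) -> true; t = 0; u = 0; u = 6; [j=3]; u = 6; [j=4]; u = 6; [j=5]; u = 6; [j=6]; u = 6; return 3; both end at 3.
An exhaustive pass over the 40 declared inputs shows identical outputs.
verdict: equivalent


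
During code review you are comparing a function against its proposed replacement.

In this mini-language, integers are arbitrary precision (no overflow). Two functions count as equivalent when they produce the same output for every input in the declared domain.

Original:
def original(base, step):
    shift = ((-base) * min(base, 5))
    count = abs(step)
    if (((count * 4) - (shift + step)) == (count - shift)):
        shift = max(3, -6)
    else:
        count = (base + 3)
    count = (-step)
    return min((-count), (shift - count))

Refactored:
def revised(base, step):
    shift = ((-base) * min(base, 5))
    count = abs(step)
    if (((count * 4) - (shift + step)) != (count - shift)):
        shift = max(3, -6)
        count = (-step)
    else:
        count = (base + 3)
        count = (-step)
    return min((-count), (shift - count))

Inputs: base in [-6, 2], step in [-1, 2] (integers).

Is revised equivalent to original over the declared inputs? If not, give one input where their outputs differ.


These are not equivalent — on base=-6, step=-1 the outputs split (-37 vs -1).
original: shift = -36; count = 1; (((count * 4) - (shift + step)) == (count - shift)) -> false; count = -3; count = 1; return -37
revised: shift = -36; count = 1; (((count * 4) - (shift + step)) != (count - shift)) -> true; shift = 3; count = 1; return -1
verdict: not equivalent; witness: base=-6, step=-1


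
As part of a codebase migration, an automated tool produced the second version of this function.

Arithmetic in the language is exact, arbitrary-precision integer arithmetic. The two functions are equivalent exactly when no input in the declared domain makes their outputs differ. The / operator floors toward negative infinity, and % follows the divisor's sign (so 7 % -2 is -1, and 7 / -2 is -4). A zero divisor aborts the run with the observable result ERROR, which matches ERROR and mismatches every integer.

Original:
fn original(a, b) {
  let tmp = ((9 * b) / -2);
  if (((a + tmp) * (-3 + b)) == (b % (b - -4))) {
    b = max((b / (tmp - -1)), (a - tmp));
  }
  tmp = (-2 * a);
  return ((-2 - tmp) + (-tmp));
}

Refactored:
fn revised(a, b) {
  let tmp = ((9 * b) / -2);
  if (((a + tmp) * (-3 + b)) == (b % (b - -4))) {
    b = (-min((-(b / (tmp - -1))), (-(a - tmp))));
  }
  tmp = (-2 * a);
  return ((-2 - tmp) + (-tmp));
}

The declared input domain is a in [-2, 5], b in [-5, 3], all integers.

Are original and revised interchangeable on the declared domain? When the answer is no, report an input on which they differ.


Equivalent — the differences include min/max/abs usage differs, yet no declared input distinguishes the two.
One worked example (a=-1, b=3) — original: tmp=-14, then (((a + tmp) * (-3 + b)) == (b % (b - -4))) is false, then tmp=2, then returns -6; revised: tmp=-14, then (((a + tmp) * (-3 + b)) == (b % (b - -4))) is false, then tmp=2, then returns -6; agreement on -6.
Sweeping the whole domain (72 inputs) finds no disagreement.
verdict: equivalent


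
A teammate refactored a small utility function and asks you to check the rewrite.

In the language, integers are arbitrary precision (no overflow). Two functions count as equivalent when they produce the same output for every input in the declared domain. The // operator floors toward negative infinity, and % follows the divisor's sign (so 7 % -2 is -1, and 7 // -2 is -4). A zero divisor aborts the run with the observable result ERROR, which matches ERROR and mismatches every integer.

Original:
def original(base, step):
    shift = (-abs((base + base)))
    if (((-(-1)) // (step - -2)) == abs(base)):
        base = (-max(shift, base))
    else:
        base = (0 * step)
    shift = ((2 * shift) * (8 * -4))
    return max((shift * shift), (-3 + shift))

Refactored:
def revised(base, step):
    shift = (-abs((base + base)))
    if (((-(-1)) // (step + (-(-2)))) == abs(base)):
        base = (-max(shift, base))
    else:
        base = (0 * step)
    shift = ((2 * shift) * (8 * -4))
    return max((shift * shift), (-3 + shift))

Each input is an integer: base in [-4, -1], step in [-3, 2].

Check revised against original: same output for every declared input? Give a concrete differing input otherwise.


Side by side, the visible changes include: arithmetic usage differs.
Tracing base=-4, step=0: original: shift = -8; (((-(-1)) // (step - -2)) == abs(base)) -> false; base = 0; shift = 512; return 262144 | revised: shift = -8; (((-(-1)) // (step + (-(-2)))) == abs(base)) -> false; base = 0; shift = 512; return 262144 — matching result 262144.
Checked all 24 inputs in the declared domain: the outputs agree on every one.
verdict: equivalent


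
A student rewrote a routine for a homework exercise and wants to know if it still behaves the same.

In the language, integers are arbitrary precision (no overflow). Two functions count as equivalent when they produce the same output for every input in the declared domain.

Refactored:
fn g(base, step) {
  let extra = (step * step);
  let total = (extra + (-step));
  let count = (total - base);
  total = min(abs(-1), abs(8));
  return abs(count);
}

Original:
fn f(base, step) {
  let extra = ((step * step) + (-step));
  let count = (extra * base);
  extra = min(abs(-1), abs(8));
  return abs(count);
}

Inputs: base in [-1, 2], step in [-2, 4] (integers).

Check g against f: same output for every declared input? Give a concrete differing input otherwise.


The rewrite breaks on base=-1, step=-2, where the results are 6 and 7.
f: extra=6, then count=-6, then extra=1, then returns 6
g: extra=4, then total=6, then count=7, then total=1, then returns 7
verdict: not equivalent; witness: base=-1, step=-2


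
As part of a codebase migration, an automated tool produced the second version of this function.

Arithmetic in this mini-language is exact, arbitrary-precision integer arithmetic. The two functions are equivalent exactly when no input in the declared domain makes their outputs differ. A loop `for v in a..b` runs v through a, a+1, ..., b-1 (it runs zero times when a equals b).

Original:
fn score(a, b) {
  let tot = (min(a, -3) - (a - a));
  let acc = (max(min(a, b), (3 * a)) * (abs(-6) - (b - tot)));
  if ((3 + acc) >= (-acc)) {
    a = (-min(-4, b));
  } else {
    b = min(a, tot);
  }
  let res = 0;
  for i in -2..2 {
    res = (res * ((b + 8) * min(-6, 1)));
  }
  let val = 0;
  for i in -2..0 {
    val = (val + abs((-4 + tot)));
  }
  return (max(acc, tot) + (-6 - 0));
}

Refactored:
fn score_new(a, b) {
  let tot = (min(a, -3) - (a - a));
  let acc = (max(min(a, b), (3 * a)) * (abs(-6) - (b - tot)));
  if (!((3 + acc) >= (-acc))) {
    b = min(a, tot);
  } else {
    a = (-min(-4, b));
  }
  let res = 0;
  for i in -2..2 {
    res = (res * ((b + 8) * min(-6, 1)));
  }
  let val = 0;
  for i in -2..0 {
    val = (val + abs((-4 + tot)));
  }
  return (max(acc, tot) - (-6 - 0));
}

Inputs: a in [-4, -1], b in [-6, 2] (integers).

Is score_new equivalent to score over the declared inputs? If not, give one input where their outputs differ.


Take a=-4, b=-6.
score: tot becomes -4; next acc becomes -48; next ((3 + acc) >= (-acc)) evaluates to false; next b becomes -4; next res becomes 0; next at i=-2:; next res becomes 0; next at i=-1:; next res becomes 0; next at i=0:; next res becomes 0; next at i=1:; next res becomes 0; next val becomes 0; next at i=-2:; next val becomes 8; next at i=-1:; next val becomes 16; next final value -10
score_new: tot becomes -4; next acc becomes -48; next (!((3 + acc) >= (-acc))) evaluates to true; next b becomes -4; next res becomes 0; next at i=-2:; next res becomes 0; next at i=-1:; next res becomes 0; next at i=0:; next res becomes 0; next at i=1:; next res becomes 0; next val becomes 0; next at i=-2:; next val becomes 8; next at i=-1:; next val becomes 16; next final value 2
-10 against 2: the behavior changed.
verdict: not equivalent; witness: a=-4, b=-6


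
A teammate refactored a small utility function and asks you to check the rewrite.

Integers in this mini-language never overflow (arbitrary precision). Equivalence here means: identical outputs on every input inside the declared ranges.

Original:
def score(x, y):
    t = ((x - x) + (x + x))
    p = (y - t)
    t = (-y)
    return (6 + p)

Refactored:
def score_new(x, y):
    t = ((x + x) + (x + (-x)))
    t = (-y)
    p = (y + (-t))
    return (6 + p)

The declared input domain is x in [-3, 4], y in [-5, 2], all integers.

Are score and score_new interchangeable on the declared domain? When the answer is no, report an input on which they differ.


These are not equivalent — on x=-3, y=-5 the outputs split (7 vs -4).
score: t := -6 | p := 1 | t := 5 | result 7
score_new: t := -6 | t := 5 | p := -10 | result -4
verdict: not equivalent; witness: x=-3, y=-5


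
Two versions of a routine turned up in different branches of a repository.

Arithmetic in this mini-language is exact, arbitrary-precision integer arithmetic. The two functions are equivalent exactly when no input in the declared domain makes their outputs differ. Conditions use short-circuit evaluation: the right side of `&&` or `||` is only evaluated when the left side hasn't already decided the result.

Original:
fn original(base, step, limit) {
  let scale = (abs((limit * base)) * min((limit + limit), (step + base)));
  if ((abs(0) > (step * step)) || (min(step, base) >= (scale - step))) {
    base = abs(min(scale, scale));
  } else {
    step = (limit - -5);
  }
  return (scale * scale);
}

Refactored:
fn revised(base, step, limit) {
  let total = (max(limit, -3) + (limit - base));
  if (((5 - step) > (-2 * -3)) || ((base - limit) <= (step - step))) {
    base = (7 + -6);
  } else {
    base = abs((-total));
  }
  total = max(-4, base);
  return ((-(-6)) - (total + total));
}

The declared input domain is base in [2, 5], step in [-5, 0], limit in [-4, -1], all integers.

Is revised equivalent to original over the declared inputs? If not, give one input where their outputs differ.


The rewrite breaks on base=2, step=-5, limit=-4, where the results are 4096 and 4.
original: scale = -64; ((abs(0) > (step * step)) || (min(step, base) >= (scale - step))) -> true; base = 64; return 4096
revised: total = -9; (((5 - step) > (-2 * -3)) || ((base - limit) <= (step - step))) -> true; base = 1; total = 1; return 4
verdict: not equivalent; witness: base=2, step=-5, limit=-4


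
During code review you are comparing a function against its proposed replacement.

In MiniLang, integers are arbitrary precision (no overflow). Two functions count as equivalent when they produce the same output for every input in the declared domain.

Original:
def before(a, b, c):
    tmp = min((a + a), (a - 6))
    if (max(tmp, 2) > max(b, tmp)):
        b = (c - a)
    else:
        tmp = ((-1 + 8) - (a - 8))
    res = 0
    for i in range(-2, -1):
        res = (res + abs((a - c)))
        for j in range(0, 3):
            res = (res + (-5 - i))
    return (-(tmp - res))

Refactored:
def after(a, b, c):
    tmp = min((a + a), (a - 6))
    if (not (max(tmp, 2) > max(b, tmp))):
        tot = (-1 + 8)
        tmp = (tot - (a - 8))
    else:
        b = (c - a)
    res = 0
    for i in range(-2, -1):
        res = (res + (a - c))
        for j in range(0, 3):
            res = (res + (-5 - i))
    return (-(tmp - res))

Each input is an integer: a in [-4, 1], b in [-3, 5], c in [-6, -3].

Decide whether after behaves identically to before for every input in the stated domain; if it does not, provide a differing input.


Take a=-4, b=-3, c=-3.
before: tmp=-10, then (max(tmp, 2) > max(b, tmp)) is true, then b=1, then res=0, then (i=-2), then res=1, then (j=0), then res=-2, then (j=1), then res=-5, then (j=2), then res=-8, then returns 2
after: tmp=-10, then (not (max(tmp, 2) > max(b, tmp))) is false, then b=1, then res=0, then (i=-2), then res=-1, then (j=0), then res=-4, then (j=1), then res=-7, then (j=2), then res=-10, then returns 0
2 vs 0 — the two versions disagree here.
verdict: not equivalent; witness: a=-4, b=-3, c=-3


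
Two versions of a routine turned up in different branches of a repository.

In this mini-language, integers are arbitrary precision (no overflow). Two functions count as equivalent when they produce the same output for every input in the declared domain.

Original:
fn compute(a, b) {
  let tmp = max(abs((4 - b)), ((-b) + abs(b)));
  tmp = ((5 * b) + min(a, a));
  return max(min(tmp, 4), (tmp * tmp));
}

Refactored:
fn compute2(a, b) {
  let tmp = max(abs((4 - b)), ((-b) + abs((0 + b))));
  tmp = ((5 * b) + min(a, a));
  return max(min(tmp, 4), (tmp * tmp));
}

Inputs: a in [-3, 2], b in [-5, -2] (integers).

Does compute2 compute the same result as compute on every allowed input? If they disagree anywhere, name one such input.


Reading the diff, among the changes: constant usage differs; arithmetic usage differs.
One worked example (a=2, b=-3) — compute: tmp=7, then tmp=-13, then returns 169; compute2: tmp=7, then tmp=-13, then returns 169; agreement on 169.
Across all 24 domain points the two functions coincide.
verdict: equivalent


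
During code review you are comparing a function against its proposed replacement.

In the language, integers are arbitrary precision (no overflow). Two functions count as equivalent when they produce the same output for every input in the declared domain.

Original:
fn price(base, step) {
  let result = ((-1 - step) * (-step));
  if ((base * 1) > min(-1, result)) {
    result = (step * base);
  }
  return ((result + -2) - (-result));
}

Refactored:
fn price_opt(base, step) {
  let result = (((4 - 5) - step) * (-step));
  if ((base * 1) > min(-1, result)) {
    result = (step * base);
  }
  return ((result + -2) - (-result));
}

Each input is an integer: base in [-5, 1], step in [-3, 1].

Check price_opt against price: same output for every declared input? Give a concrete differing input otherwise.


Side by side, the visible changes include: arithmetic usage differs; and constant usage differs.
As a probe, take base=1, step=-2: price runs result=2, then ((base * 1) > min(-1, result)) is true, then result=-2, then returns -6; price_opt runs result=2, then ((base * 1) > min(-1, result)) is true, then result=-2, then returns -6; both end at -6.
An exhaustive pass over the 35 declared inputs shows identical outputs.
verdict: equivalent


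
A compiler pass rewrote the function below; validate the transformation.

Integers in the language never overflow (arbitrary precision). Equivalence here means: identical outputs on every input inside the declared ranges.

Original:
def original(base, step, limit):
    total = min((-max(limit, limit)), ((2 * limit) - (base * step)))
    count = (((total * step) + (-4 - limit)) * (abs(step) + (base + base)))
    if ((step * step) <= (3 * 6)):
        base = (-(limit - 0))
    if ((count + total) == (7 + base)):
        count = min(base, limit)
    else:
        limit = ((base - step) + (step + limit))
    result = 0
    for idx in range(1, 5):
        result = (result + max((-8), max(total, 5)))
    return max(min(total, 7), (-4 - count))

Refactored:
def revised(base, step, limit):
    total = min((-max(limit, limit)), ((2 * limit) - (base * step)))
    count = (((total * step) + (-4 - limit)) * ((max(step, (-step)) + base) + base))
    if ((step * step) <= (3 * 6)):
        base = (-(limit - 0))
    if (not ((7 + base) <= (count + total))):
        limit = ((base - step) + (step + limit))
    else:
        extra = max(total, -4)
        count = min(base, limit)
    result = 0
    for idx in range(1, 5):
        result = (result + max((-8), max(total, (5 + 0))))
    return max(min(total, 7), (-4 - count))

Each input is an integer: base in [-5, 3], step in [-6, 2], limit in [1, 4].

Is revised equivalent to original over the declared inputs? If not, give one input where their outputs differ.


The rewrite breaks on base=-5, step=-1, limit=3, where the results are -3 and -1.
original: total := -3 | count := 36 | ((step * step) <= (3 * 6)): true | base := -3 | ((count + total) == (7 + base)): false | limit := 0 | result := 0 | iter idx=1: | result := 5 | iter idx=2: | result := 10 | iter idx=3: | result := 15 | iter idx=4: | result := 20 | result -3
revised: total := -3 | count := 36 | ((step * step) <= (3 * 6)): true | base := -3 | (not ((7 + base) <= (count + total))): false | extra := -3 | count := -3 | result := 0 | iter idx=1: | result := 5 | iter idx=2: | result := 10 | iter idx=3: | result := 15 | iter idx=4: | result := 20 | result -1
verdict: not equivalent; witness: base=-5, step=-1, limit=3


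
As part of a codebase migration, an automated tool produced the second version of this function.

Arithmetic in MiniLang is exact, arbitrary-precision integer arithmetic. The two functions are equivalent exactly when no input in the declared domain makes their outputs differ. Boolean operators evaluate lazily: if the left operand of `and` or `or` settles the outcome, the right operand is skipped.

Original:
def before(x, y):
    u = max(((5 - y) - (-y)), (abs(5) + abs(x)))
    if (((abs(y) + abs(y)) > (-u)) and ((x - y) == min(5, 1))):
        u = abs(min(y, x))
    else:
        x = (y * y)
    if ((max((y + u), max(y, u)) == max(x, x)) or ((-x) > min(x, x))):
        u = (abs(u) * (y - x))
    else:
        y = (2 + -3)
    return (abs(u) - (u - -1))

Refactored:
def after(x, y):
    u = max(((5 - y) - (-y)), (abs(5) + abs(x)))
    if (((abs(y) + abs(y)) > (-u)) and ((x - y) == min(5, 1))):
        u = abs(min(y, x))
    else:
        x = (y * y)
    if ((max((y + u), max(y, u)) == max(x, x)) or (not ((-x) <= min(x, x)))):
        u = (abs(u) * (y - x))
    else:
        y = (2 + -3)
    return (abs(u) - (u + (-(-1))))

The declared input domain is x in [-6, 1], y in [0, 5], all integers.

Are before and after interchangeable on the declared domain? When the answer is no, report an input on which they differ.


This is a faithful refactor — boolean connective usage differs, plus arithmetic usage differs, plus comparison usage differs, but the computed results match everywhere.
Tracing x=0, y=1: before: u := 5 | (((abs(y) + abs(y)) > (-u)) and ((x - y) == min(5, 1))): false | x := 1 | ((max((y + u), max(y, u)) == max(x, x)) or ((-x) > min(x, x))): false | y := -1 | result -1 | after: u := 5 | (((abs(y) + abs(y)) > (-u)) and ((x - y) == min(5, 1))): false | x := 1 | ((max((y + u), max(y, u)) == max(x, x)) or (not ((-x) <= min(x, x)))): false | y := -1 | result -1 — matching result -1.
Every one of the 48 inputs gives matching results.
verdict: equivalent


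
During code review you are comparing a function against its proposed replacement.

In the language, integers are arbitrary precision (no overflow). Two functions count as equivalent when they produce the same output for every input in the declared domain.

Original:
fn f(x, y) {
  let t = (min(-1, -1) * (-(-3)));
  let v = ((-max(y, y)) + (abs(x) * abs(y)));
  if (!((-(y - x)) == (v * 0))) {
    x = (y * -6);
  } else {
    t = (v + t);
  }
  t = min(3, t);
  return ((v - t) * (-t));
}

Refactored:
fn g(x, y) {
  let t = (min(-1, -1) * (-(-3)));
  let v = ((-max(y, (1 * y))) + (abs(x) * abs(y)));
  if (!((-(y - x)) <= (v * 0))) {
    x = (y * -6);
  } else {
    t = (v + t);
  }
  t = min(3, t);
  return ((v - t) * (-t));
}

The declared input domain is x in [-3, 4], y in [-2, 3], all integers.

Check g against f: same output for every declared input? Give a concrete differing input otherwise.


Not equivalent: x=-3, y=-2 separates them (33 vs -15).
f: t := -3 | v := 8 | (!((-(y - x)) == (v * 0))): true | x := 12 | t := -3 | result 33
g: t := -3 | v := 8 | (!((-(y - x)) <= (v * 0))): false | t := 5 | t := 3 | result -15
verdict: not equivalent; witness: x=-3, y=-2


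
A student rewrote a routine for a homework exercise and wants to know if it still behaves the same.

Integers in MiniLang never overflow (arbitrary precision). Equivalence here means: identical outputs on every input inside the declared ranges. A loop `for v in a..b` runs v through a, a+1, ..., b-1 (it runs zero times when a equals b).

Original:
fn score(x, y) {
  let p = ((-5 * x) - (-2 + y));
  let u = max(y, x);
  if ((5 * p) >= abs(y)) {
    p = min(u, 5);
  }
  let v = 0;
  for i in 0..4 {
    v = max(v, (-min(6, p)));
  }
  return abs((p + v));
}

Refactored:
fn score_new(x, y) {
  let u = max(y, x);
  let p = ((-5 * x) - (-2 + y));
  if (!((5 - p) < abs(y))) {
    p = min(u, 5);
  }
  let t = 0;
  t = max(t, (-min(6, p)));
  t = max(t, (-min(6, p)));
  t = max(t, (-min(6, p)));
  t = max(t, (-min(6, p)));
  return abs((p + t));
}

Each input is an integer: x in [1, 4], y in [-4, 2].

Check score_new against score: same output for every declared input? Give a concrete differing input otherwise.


On input x=1, y=-3, score returns 0 while score_new returns 1.
verdict: not equivalent; witness: x=1, y=-3


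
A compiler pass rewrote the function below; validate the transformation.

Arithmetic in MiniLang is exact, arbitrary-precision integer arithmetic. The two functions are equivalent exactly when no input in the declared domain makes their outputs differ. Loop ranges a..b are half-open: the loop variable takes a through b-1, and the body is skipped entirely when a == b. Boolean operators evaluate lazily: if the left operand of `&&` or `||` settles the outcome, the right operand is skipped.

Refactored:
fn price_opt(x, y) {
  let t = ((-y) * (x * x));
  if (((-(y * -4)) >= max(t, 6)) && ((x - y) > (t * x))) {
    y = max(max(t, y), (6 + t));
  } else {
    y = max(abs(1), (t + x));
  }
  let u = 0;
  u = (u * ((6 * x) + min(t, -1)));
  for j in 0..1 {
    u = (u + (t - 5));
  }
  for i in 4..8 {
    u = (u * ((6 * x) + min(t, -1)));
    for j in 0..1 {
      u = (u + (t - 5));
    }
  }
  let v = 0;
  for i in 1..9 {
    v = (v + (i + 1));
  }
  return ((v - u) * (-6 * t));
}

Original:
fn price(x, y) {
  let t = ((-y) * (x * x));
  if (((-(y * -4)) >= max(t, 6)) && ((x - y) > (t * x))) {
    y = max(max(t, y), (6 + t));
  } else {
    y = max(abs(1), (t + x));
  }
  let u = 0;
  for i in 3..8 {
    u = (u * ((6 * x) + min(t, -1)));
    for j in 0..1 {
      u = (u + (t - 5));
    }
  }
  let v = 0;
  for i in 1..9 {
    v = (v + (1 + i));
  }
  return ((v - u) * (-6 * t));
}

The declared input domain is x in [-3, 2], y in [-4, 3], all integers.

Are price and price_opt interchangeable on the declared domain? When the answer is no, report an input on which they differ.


Behavior is preserved: although constant usage differs, plus arithmetic usage differs, plus loop structure differs, plus min/max/abs usage differs, plus statement counts differ, the outputs never diverge.
Tracing x=-3, y=3: price: t becomes -27; next (((-(y * -4)) >= max(t, 6)) && ((x - y) > (t * x))) evaluates to false; next y becomes 1; next u becomes 0; next at i=3:; next u becomes 0; next at j=0:; next u becomes -32; next at i=4:; next u becomes 1440; next at j=0:; next u becomes 1408; next at i=5:; next u becomes -63360; next at j=0:; next u becomes -63392; next at i=6:; next u becomes 2852640; next at j=0:; next u becomes 2852608; next at i=7:; next u becomes -128367360; next at j=0:; next u becomes -128367392; next v becomes 0; next at i=1:; next v becomes 2; next at i=2:; next v becomes 5; next at i=3:; next v becomes 9; next at i=4:; next v becomes 14; next at i=5:; next v becomes 20; next at i=6:; next v becomes 27; next at i=7:; next v becomes 35; next at i=8:; next v becomes 44; next final value 20795524632 | price_opt: t becomes -27; next (((-(y * -4)) >= max(t, 6)) && ((x - y) > (t * x))) evaluates to false; next y becomes 1; next u becomes 0; next u becomes 0; next at j=0:; next u becomes -32; next at i=4:; next u becomes 1440; next at j=0:; next u becomes 1408; next at i=5:; next u becomes -63360; next at j=0:; next u becomes -63392; next at i=6:; next u becomes 2852640; next at j=0:; next u becomes 2852608; next at i=7:; next u becomes -128367360; next at j=0:; next u becomes -128367392; next v becomes 0; next at i=1:; next v becomes 2; next at i=2:; next v becomes 5; next at i=3:; next v becomes 9; next at i=4:; next v becomes 14; next at i=5:; next v becomes 20; next at i=6:; next v becomes 27; next at i=7:; next v becomes 35; next at i=8:; next v becomes 44; next final value 20795524632 — matching result 20795524632.
Across all 48 domain points the two functions coincide.
verdict: equivalent


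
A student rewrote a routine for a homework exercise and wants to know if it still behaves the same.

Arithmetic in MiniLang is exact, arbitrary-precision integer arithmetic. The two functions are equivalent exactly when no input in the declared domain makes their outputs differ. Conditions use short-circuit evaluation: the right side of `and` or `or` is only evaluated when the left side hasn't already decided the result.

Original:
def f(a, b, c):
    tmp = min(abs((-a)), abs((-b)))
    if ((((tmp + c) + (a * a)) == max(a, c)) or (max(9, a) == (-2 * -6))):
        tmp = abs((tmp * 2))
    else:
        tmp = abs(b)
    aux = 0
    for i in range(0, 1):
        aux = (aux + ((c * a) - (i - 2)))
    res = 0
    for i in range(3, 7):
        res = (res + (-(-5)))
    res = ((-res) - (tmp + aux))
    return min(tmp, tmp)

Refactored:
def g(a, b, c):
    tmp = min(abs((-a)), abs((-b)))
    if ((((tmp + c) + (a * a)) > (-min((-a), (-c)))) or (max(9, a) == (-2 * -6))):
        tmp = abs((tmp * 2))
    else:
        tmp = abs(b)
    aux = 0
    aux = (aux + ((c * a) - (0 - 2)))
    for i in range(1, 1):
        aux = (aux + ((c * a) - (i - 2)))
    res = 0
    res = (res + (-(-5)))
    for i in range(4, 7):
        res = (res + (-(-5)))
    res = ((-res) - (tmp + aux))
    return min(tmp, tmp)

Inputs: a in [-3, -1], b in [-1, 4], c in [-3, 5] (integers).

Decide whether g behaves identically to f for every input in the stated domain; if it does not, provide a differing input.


There is a counterexample at a=-3, b=-1, c=-3: 1 on one side, 2 on the other.
f: tmp becomes 1; next ((((tmp + c) + (a * a)) == max(a, c)) or (max(9, a) == (-2 * -6))) evaluates to false; next tmp becomes 1; next aux becomes 0; next at i=0:; next aux becomes 11; next res becomes 0; next at i=3:; next res becomes 5; next at i=4:; next res becomes 10; next at i=5:; next res becomes 15; next at i=6:; next res becomes 20; next res becomes -32; next final value 1
g: tmp becomes 1; next ((((tmp + c) + (a * a)) > (-min((-a), (-c)))) or (max(9, a) == (-2 * -6))) evaluates to true; next tmp becomes 2; next aux becomes 0; next aux becomes 11; next i never enters its loop body; next res becomes 0; next res becomes 5; next at i=4:; next res becomes 10; next at i=5:; next res becomes 15; next at i=6:; next res becomes 20; next res becomes -33; next final value 2
verdict: not equivalent; witness: a=-3, b=-1, c=-3


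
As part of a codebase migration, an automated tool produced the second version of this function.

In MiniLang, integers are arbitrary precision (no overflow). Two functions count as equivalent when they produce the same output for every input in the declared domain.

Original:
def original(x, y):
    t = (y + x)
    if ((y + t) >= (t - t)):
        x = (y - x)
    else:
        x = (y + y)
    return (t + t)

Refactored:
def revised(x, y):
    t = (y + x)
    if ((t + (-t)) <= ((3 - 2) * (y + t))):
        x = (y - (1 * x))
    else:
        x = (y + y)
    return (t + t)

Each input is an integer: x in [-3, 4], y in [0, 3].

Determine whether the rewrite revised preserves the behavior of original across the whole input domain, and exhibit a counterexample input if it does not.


Comparing the listings, the differences include: arithmetic usage differs; comparison usage differs; constant usage differs.
As a probe, take x=-1, y=3: original runs t := 2 | ((y + t) >= (t - t)): true | x := 4 | result 4; revised runs t := 2 | ((t + (-t)) <= ((3 - 2) * (y + t))): true | x := 4 | result 4; both end at 4.
Across all 32 domain points the two functions coincide.
verdict: equivalent


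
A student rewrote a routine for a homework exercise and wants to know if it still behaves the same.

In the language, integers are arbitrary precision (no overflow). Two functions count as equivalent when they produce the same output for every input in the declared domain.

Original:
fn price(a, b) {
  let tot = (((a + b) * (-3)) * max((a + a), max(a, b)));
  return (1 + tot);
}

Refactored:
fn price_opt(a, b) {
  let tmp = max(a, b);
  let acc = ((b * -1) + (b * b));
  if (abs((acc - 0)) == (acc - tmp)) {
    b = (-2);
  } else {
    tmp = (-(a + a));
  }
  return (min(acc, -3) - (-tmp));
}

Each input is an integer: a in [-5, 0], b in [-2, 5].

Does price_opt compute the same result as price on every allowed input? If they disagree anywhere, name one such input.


Not equivalent: a=-5, b=-2 separates them (-41 vs 7).
price: tot := -42 | result -41
price_opt: tmp := -2 | acc := 6 | (abs((acc - 0)) == (acc - tmp)): false | tmp := 10 | result 7
verdict: not equivalent; witness: a=-5, b=-2


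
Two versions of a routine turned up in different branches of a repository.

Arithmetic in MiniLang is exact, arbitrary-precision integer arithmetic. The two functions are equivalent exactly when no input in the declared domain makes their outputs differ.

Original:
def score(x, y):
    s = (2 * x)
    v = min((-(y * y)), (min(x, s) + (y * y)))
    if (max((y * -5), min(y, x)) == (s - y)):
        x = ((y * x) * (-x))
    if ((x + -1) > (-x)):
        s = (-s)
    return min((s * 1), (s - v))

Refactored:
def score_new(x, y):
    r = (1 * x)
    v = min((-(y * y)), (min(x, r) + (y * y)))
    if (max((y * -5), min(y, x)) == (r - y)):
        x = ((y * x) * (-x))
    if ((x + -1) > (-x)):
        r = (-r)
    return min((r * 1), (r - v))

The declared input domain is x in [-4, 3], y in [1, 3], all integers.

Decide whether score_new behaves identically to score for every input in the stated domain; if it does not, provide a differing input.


Input x=-4, y=1: -8 from score versus -4 from score_new.
verdict: not equivalent; witness: x=-4, y=1


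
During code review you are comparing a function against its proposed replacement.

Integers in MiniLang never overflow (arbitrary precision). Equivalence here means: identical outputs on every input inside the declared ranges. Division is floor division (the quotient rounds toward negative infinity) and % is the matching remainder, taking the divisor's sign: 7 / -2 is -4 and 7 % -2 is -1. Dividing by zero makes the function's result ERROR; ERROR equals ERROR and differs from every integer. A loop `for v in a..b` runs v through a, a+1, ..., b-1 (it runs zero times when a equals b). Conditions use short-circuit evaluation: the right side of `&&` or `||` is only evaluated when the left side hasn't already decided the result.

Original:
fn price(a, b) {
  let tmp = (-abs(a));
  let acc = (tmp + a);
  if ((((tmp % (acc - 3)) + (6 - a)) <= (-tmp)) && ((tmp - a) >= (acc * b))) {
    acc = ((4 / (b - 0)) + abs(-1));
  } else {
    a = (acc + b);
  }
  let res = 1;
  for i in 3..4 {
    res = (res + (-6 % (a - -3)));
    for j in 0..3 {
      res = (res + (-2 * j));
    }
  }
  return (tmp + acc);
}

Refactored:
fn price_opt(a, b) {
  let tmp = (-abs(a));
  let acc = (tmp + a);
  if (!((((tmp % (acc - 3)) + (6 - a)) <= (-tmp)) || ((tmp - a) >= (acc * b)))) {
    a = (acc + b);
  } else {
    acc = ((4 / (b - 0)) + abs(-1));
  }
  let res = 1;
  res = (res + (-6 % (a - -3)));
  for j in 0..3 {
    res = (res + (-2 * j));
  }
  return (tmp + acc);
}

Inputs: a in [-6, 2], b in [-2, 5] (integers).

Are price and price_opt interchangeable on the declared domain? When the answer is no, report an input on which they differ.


Evaluate both at a=-6, b=-2.
price: tmp := -6 | acc := -12 | ((((tmp % (acc - 3)) + (6 - a)) <= (-tmp)) && ((tmp - a) >= (acc * b))): false | a := -14 | res := 1 | iter i=3: | res := -5 | iter j=0: | res := -5 | iter j=1: | res := -7 | iter j=2: | res := -11 | result -18
price_opt: tmp := -6 | acc := -12 | (!((((tmp % (acc - 3)) + (6 - a)) <= (-tmp)) || ((tmp - a) >= (acc * b)))): false | acc := -1 | res := 1 | res := 1 | iter j=0: | res := 1 | iter j=1: | res := -1 | iter j=2: | res := -5 | result -7
-18 vs -7 — the two versions disagree here.
verdict: not equivalent; witness: a=-6, b=-2


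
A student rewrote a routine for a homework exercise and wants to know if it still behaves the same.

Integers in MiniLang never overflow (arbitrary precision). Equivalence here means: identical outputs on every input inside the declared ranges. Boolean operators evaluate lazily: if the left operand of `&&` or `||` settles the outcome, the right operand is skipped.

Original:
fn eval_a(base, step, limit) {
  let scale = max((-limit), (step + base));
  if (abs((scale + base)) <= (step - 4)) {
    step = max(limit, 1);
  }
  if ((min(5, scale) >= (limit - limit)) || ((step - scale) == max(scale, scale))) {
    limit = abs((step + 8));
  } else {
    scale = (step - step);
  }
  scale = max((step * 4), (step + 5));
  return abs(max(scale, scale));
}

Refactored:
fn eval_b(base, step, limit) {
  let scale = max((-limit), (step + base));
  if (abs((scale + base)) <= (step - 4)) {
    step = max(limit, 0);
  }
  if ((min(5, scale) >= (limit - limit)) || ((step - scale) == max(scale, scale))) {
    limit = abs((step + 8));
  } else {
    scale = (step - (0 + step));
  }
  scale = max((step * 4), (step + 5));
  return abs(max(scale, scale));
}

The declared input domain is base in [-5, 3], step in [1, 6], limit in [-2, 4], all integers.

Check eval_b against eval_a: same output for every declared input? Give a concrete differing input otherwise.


Run the pair on base=-4, step=6, limit=-2.
eval_a: scale := 2 | (abs((scale + base)) <= (step - 4)): true | step := 1 | ((min(5, scale) >= (limit - limit)) || ((step - scale) == max(scale, scale))): true | limit := 9 | scale := 6 | result 6
eval_b: scale := 2 | (abs((scale + base)) <= (step - 4)): true | step := 0 | ((min(5, scale) >= (limit - limit)) || ((step - scale) == max(scale, scale))): true | limit := 8 | scale := 5 | result 5
6 against 5: the behavior changed.
verdict: not equivalent; witness: base=-4, step=6, limit=-2


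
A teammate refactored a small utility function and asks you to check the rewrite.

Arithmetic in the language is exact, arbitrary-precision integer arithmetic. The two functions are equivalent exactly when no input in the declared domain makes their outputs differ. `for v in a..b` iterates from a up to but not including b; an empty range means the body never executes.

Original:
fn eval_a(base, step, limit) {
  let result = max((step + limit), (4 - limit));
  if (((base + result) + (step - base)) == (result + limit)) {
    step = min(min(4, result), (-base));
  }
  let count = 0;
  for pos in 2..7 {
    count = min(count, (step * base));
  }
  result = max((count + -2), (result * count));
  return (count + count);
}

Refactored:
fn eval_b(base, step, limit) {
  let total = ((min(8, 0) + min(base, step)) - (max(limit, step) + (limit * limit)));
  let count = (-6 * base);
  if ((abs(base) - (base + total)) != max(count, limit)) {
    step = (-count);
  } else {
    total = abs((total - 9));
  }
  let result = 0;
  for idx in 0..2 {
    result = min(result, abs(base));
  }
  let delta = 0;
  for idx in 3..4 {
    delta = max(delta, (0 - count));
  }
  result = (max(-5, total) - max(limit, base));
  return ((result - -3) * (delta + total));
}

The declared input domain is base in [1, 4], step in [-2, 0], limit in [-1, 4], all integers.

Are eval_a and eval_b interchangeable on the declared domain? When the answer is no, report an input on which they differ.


Consider the input base=1, step=-2, limit=-1.
eval_a: result = 5; (((base + result) + (step - base)) == (result + limit)) -> false; count = 0; [pos=2]; count = -2; [pos=3]; count = -2; [pos=4]; count = -2; [pos=5]; count = -2; [pos=6]; count = -2; result = -4; return -4
eval_b: total = -2; count = -6; ((abs(base) - (base + total)) != max(count, limit)) -> true; step = 6; result = 0; [idx=0]; result = 0; [idx=1]; result = 0; delta = 0; [idx=3]; delta = 6; result = -3; return 0
-4 != 0, so the rewrite changes behavior.
verdict: not equivalent; witness: base=1, step=-2, limit=-1


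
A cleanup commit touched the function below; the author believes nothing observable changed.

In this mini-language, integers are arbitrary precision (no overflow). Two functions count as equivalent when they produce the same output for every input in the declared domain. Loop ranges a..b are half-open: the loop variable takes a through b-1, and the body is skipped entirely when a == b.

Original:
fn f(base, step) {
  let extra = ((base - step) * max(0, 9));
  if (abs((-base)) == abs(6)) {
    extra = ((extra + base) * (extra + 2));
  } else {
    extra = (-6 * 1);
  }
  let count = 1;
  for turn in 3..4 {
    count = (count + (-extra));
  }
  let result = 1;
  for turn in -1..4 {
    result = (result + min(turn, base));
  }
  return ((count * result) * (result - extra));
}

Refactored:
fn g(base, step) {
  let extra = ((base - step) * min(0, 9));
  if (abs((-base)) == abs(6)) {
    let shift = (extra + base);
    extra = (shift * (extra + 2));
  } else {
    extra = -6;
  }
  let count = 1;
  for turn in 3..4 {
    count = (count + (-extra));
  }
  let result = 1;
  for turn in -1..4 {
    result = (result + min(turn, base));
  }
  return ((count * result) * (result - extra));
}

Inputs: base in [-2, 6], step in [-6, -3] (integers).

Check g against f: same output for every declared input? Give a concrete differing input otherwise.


The rewrite breaks on base=6, step=-6, where the results are 942982956 and 396.
f: extra becomes 108; next (abs((-base)) == abs(6)) evaluates to true; next extra becomes 12540; next count becomes 1; next at turn=3:; next count becomes -12539; next result becomes 1; next at turn=-1:; next result becomes 0; next at turn=0:; next result becomes 0; next at turn=1:; next result becomes 1; next at turn=2:; next result becomes 3; next at turn=3:; next result becomes 6; next final value 942982956
g: extra becomes 0; next (abs((-base)) == abs(6)) evaluates to true; next shift becomes 6; next extra becomes 12; next count becomes 1; next at turn=3:; next count becomes -11; next result becomes 1; next at turn=-1:; next result becomes 0; next at turn=0:; next result becomes 0; next at turn=1:; next result becomes 1; next at turn=2:; next result becomes 3; next at turn=3:; next result becomes 6; next final value 396
verdict: not equivalent; witness: base=6, step=-6


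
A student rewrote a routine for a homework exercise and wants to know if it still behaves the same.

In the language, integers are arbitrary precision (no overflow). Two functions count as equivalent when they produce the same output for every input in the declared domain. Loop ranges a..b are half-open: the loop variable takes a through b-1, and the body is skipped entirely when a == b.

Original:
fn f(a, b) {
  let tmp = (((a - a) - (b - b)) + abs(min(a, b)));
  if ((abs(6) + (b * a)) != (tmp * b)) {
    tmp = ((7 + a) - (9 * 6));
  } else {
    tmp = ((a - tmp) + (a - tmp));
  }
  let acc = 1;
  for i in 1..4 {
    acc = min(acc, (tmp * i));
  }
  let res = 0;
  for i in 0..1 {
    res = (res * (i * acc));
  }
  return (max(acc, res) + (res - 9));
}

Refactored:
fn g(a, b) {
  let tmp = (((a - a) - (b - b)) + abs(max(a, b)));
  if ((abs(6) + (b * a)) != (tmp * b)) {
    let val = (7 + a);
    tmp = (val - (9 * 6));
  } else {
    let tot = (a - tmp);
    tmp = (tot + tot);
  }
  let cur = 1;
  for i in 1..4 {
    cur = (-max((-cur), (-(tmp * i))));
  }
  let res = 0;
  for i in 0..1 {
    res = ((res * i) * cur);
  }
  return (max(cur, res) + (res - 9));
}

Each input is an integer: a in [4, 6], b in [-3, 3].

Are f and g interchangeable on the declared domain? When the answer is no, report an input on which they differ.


Input a=5, b=-3: -8 from f versus -9 from g.
verdict: not equivalent; witness: a=5, b=-3
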